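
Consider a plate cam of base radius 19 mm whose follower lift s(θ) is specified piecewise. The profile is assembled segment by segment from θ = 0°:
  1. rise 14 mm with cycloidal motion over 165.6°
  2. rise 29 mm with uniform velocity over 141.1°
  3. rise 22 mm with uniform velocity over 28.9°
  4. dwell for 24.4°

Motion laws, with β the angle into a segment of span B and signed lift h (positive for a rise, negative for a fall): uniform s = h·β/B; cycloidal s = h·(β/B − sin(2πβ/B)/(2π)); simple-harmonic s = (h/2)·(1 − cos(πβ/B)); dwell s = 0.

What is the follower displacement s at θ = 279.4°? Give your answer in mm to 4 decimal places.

seg 1 [0°–165.6°] cycloidal, h=14: full span → s += 14 → s = 14.0000
seg 2 [165.6°–306.7°] uniform, h=29: θ=279.4° here. β=113.8, B=141.1. 29·113.8/141.1 = 23.3891 → s = 37.3891

37.3891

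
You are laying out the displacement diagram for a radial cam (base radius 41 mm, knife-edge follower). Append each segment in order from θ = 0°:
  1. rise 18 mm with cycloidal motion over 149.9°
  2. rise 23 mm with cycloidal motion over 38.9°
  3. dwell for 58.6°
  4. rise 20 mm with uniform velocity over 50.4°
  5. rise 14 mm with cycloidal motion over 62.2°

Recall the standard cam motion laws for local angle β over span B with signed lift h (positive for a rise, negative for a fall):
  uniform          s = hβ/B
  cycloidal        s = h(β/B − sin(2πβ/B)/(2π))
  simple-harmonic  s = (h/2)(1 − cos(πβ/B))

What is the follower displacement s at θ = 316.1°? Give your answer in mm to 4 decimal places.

seg 1 [0°–149.9°] cycloidal, h=18: full span → s += 18 → s = 18.0000
seg 2 [149.9°–188.8°] cycloidal, h=23: full span → s += 23 → s = 41.0000
seg 3 [188.8°–247.4°] dwell: s stays 41.0000
seg 4 [247.4°–297.8°] uniform, h=20: full span → s += 20 → s = 61.0000
seg 5 [297.8°–360°] cycloidal, h=14: θ=316.1° here. β=18.3, B=62.2. 14·(0.2942 − sin(2π·0.2942)/(2π)) = 1.9762 → s = 62.9762

62.9762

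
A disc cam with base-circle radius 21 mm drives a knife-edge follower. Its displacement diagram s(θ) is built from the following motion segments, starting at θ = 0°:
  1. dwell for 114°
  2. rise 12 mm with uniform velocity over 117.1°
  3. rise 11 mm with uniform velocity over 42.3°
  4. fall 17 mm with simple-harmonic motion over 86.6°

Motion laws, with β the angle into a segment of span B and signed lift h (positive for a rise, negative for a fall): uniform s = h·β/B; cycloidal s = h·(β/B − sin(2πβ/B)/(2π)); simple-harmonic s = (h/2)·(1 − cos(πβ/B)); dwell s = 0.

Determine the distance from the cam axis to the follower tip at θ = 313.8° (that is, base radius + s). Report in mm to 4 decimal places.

seg 1 [0°–114°] dwell: s stays 0.0000
seg 2 [114°–231.1°] uniform, h=12: full span → s += 12 → s = 12.0000
seg 3 [231.1°–273.4°] uniform, h=11: full span → s += 11 → s = 23.0000
seg 4 [273.4°–360°] simple-harmonic, h=-17: θ=313.8° here. β=40.4, B=86.6. -17/2·(1 − cos(π·0.4665)) = -7.6074 → s = 15.3926
radial distance = base radius + s = 21 + 15.3926 = 36.3926

36.3926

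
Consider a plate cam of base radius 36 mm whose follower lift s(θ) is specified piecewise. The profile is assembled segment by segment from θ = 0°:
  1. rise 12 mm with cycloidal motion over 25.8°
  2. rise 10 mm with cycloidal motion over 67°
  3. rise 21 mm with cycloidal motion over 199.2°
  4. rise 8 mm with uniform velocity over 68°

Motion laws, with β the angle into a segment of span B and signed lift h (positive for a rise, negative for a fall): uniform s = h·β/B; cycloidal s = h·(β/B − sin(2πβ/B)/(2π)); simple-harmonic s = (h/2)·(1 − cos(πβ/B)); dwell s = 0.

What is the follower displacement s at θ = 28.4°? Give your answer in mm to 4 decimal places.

seg 1 [0°–25.8°] cycloidal, h=12: full span → s += 12 → s = 12.0000
seg 2 [25.8°–92.8°] cycloidal, h=10: θ=28.4° here. β=2.6, B=67. 10·(0.0388 − sin(2π·0.0388)/(2π)) = 0.0038 → s = 12.0038

12.0038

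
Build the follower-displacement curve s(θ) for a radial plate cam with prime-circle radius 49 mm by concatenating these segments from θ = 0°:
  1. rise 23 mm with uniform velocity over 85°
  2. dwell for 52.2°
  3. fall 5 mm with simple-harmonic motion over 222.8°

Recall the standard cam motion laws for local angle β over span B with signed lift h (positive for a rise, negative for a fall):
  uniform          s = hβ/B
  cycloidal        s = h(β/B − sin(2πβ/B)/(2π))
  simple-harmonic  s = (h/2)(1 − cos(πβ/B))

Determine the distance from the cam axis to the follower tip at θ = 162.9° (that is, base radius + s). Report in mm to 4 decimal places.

seg 1 [0°–85°] uniform, h=23: full span → s += 23 → s = 23.0000
seg 2 [85°–137.2°] dwell: s stays 23.0000
seg 3 [137.2°–360°] simple-harmonic, h=-5: θ=162.9° here. β=25.7, B=222.8. -5/2·(1 − cos(π·0.1154)) = -0.1624 → s = 22.8376
radial distance = base radius + s = 49 + 22.8376 = 71.8376

71.8376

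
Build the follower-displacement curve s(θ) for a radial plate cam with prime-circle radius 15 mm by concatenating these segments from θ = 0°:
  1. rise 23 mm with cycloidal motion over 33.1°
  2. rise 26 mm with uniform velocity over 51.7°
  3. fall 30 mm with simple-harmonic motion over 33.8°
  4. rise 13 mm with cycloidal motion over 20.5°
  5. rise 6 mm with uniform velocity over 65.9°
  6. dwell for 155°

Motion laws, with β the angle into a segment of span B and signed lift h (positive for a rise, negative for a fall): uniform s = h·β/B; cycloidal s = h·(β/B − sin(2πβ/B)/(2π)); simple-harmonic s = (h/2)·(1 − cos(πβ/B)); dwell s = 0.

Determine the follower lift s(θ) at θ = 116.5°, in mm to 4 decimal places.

seg 1 [0°–33.1°] cycloidal, h=23: full span → s += 23 → s = 23.0000
seg 2 [33.1°–84.8°] uniform, h=26: full span → s += 26 → s = 49.0000
seg 3 [84.8°–118.6°] simple-harmonic, h=-30: θ=116.5° here. β=31.7, B=33.8. -30/2·(1 − cos(π·0.9379)) = -29.7152 → s = 19.2848

19.2848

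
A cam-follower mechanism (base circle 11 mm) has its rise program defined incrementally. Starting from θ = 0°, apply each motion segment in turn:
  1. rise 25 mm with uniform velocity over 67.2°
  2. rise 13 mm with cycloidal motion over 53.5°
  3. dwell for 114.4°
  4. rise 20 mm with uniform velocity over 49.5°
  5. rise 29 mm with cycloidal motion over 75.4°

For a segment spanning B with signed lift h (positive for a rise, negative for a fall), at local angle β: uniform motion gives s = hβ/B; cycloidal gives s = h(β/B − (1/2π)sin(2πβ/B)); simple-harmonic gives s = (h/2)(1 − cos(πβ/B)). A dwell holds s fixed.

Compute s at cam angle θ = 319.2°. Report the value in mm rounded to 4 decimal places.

seg 1 [0°–67.2°] uniform, h=25: full span → s += 25 → s = 25.0000
seg 2 [67.2°–120.7°] cycloidal, h=13: full span → s += 13 → s = 38.0000
seg 3 [120.7°–235.1°] dwell: s stays 38.0000
seg 4 [235.1°–284.6°] uniform, h=20: full span → s += 20 → s = 58.0000
seg 5 [284.6°–360°] cycloidal, h=29: θ=319.2° here. β=34.6, B=75.4. 29·(0.4589 − sin(2π·0.4589)/(2π)) = 12.1286 → s = 70.1286

70.1286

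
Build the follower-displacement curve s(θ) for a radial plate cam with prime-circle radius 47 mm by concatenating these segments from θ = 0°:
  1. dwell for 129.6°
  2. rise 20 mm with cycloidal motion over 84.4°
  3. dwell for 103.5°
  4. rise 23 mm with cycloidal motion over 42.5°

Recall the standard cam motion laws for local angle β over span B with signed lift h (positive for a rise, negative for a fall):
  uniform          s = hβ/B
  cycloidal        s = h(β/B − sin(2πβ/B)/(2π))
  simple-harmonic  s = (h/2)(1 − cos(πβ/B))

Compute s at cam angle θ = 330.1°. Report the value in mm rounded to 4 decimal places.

seg 1 [0°–129.6°] dwell: s stays 0.0000
seg 2 [129.6°–214°] cycloidal, h=20: full span → s += 20 → s = 20.0000
seg 3 [214°–317.5°] dwell: s stays 20.0000
seg 4 [317.5°–360°] cycloidal, h=23: θ=330.1° here. β=12.6, B=42.5. 23·(0.2965 − sin(2π·0.2965)/(2π)) = 3.3132 → s = 23.3132

23.3132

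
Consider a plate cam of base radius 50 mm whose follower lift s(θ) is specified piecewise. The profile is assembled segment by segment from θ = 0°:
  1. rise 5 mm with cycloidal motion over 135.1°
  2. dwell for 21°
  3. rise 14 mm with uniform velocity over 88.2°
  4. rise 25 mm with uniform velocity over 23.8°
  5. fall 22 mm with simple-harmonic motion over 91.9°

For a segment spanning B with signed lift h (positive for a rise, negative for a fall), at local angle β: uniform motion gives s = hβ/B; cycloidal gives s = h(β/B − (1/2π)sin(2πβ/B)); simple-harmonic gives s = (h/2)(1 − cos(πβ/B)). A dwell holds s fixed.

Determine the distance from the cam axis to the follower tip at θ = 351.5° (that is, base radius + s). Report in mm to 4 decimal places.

seg 1 [0°–135.1°] cycloidal, h=5: full span → s += 5 → s = 5.0000
seg 2 [135.1°–156.1°] dwell: s stays 5.0000
seg 3 [156.1°–244.3°] uniform, h=14: full span → s += 14 → s = 19.0000
seg 4 [244.3°–268.1°] uniform, h=25: full span → s += 25 → s = 44.0000
seg 5 [268.1°–360°] simple-harmonic, h=-22: θ=351.5° here. β=83.4, B=91.9. -22/2·(1 − cos(π·0.9075)) = -21.5389 → s = 22.4611
radial distance = base radius + s = 50 + 22.4611 = 72.4611

72.4611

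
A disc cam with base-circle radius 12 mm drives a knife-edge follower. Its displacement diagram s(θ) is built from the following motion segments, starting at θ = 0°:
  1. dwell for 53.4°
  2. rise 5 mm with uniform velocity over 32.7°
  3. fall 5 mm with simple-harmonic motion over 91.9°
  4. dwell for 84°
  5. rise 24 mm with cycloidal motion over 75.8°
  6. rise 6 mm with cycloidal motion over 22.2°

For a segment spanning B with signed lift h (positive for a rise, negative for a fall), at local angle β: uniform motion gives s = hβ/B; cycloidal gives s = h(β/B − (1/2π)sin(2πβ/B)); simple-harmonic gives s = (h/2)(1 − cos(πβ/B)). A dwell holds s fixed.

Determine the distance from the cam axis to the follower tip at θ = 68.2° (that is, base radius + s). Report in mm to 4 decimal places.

seg 1 [0°–53.4°] dwell: s stays 0.0000
seg 2 [53.4°–86.1°] uniform, h=5: θ=68.2° here. β=14.8, B=32.7. 5·14.8/32.7 = 2.2630 → s = 2.2630
radial distance = base radius + s = 12 + 2.2630 = 14.2630

14.2630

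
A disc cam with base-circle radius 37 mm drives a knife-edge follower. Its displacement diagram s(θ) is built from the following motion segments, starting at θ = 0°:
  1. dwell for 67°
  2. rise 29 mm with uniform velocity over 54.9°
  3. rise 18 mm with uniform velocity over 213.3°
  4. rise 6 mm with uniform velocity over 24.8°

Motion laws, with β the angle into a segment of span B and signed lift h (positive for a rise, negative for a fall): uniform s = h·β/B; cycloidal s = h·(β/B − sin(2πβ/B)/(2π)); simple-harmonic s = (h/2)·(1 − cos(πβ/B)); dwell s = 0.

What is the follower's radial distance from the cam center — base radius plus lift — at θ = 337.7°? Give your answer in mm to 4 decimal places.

seg 1 [0°–67°] dwell: s stays 0.0000
seg 2 [67°–121.9°] uniform, h=29: full span → s += 29 → s = 29.0000
seg 3 [121.9°–335.2°] uniform, h=18: full span → s += 18 → s = 47.0000
seg 4 [335.2°–360°] uniform, h=6: θ=337.7° here. β=2.5, B=24.8. 6·2.5/24.8 = 0.6048 → s = 47.6048
radial distance = base radius + s = 37 + 47.6048 = 84.6048

84.6048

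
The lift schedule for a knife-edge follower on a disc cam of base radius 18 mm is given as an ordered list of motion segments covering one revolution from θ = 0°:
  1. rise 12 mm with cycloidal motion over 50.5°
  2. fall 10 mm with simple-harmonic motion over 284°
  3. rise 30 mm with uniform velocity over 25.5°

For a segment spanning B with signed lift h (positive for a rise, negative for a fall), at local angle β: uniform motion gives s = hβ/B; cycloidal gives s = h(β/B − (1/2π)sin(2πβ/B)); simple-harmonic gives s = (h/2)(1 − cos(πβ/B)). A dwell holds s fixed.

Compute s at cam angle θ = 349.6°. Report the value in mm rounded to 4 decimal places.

seg 1 [0°–50.5°] cycloidal, h=12: full span → s += 12 → s = 12.0000
seg 2 [50.5°–334.5°] simple-harmonic, h=-10: full span → s += -10 → s = 2.0000
seg 3 [334.5°–360°] uniform, h=30: θ=349.6° here. β=15.1, B=25.5. 30·15.1/25.5 = 17.7647 → s = 19.7647

19.7647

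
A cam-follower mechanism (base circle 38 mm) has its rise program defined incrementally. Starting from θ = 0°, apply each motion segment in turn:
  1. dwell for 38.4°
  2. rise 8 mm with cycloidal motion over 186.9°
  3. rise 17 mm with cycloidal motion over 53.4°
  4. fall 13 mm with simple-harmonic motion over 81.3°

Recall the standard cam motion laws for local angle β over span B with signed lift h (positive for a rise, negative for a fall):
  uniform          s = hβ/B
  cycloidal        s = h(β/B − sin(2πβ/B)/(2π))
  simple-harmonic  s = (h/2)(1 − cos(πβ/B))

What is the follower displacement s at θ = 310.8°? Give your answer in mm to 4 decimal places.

seg 1 [0°–38.4°] dwell: s stays 0.0000
seg 2 [38.4°–225.3°] cycloidal, h=8: full span → s += 8 → s = 8.0000
seg 3 [225.3°–278.7°] cycloidal, h=17: full span → s += 17 → s = 25.0000
seg 4 [278.7°–360°] simple-harmonic, h=-13: θ=310.8° here. β=32.1, B=81.3. -13/2·(1 − cos(π·0.3948)) = -4.3913 → s = 20.6087

20.6087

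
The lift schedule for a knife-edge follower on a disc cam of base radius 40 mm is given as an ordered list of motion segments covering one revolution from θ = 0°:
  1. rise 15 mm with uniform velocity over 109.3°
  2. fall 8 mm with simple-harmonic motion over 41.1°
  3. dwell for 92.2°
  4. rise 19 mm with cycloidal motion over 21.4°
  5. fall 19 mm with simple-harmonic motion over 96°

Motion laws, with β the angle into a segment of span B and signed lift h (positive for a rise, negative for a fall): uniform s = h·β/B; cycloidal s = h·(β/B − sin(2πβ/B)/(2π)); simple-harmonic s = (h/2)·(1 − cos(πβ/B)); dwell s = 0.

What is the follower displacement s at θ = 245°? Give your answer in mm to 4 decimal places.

seg 1 [0°–109.3°] uniform, h=15: full span → s += 15 → s = 15.0000
seg 2 [109.3°–150.4°] simple-harmonic, h=-8: full span → s += -8 → s = 7.0000
seg 3 [150.4°–242.6°] dwell: s stays 7.0000
seg 4 [242.6°–264°] cycloidal, h=19: θ=245° here. β=2.4, B=21.4. 19·(0.1121 − sin(2π·0.1121)/(2π)) = 0.1720 → s = 7.1720

7.1720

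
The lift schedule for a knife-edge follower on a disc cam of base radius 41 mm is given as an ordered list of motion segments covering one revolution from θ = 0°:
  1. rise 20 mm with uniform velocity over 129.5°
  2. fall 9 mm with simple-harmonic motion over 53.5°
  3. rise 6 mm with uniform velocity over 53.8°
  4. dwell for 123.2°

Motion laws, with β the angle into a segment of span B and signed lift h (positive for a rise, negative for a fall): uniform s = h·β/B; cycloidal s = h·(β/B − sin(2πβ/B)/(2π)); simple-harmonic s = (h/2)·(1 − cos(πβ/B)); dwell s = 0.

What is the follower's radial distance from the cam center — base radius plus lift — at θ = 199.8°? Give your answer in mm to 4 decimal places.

seg 1 [0°–129.5°] uniform, h=20: full span → s += 20 → s = 20.0000
seg 2 [129.5°–183°] simple-harmonic, h=-9: full span → s += -9 → s = 11.0000
seg 3 [183°–236.8°] uniform, h=6: θ=199.8° here. β=16.8, B=53.8. 6·16.8/53.8 = 1.8736 → s = 12.8736
radial distance = base radius + s = 41 + 12.8736 = 53.8736

53.8736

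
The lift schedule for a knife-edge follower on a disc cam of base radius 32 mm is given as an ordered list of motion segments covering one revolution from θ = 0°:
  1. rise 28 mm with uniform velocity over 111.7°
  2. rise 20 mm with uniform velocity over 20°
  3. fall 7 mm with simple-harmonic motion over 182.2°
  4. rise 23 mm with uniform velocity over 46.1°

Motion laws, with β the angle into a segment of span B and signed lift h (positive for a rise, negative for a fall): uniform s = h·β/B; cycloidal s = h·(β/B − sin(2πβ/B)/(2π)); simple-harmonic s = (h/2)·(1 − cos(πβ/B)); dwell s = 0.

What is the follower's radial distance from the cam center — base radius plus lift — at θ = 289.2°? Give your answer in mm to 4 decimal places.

seg 1 [0°–111.7°] uniform, h=28: full span → s += 28 → s = 28.0000
seg 2 [111.7°–131.7°] uniform, h=20: full span → s += 20 → s = 48.0000
seg 3 [131.7°–313.9°] simple-harmonic, h=-7: θ=289.2° here. β=157.5, B=182.2. -7/2·(1 − cos(π·0.8644)) = -6.6873 → s = 41.3127
radial distance = base radius + s = 32 + 41.3127 = 73.3127

73.3127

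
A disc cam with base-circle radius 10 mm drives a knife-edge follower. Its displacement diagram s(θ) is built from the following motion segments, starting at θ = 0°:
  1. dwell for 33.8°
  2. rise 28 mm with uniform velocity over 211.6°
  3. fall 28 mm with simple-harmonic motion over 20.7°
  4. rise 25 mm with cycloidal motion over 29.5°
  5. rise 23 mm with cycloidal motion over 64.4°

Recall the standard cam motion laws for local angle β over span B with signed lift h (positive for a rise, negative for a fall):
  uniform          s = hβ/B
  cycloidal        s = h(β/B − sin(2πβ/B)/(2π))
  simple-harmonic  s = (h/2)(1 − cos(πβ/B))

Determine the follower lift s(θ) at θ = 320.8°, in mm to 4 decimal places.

seg 1 [0°–33.8°] dwell: s stays 0.0000
seg 2 [33.8°–245.4°] uniform, h=28: full span → s += 28 → s = 28.0000
seg 3 [245.4°–266.1°] simple-harmonic, h=-28: full span → s += -28 → s = 0.0000
seg 4 [266.1°–295.6°] cycloidal, h=25: full span → s += 25 → s = 25.0000
seg 5 [295.6°–360°] cycloidal, h=23: θ=320.8° here. β=25.2, B=64.4. 23·(0.3913 − sin(2π·0.3913)/(2π)) = 6.6899 → s = 31.6899

31.6899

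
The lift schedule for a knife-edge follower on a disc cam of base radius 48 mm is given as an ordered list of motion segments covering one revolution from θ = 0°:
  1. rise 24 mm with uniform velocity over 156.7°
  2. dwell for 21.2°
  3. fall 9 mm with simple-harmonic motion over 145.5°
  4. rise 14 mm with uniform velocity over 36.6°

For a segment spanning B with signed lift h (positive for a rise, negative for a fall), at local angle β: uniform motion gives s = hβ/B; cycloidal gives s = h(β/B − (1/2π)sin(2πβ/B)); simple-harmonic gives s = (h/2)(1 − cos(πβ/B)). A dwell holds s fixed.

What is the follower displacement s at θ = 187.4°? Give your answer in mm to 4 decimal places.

seg 1 [0°–156.7°] uniform, h=24: full span → s += 24 → s = 24.0000
seg 2 [156.7°–177.9°] dwell: s stays 24.0000
seg 3 [177.9°–323.4°] simple-harmonic, h=-9: θ=187.4° here. β=9.5, B=145.5. -9/2·(1 − cos(π·0.0653)) = -0.0943 → s = 23.9057

23.9057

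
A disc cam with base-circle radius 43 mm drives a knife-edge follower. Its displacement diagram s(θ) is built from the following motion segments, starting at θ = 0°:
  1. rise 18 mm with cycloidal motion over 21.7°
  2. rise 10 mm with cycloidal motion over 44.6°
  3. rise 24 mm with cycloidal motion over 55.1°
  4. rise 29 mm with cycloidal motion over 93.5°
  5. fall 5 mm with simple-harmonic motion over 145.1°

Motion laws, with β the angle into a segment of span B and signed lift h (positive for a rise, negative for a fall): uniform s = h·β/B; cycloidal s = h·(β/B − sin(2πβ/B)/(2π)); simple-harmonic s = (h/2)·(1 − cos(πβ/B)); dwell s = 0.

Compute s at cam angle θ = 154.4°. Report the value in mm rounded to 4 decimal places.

seg 1 [0°–21.7°] cycloidal, h=18: full span → s += 18 → s = 18.0000
seg 2 [21.7°–66.3°] cycloidal, h=10: full span → s += 10 → s = 28.0000
seg 3 [66.3°–121.4°] cycloidal, h=24: full span → s += 24 → s = 52.0000
seg 4 [121.4°–214.9°] cycloidal, h=29: θ=154.4° here. β=33, B=93.5. 29·(0.3529 − sin(2π·0.3529)/(2π)) = 6.5521 → s = 58.5521

58.5521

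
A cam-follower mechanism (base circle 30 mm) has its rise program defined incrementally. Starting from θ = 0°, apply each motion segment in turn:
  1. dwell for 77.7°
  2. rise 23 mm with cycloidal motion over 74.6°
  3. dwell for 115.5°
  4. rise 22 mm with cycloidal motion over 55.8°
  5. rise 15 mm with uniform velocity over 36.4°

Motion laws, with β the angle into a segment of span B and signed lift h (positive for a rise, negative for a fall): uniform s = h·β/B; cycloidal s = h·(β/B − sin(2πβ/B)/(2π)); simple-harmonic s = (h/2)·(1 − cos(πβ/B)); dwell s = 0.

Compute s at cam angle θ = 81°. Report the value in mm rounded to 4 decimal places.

seg 1 [0°–77.7°] dwell: s stays 0.0000
seg 2 [77.7°–152.3°] cycloidal, h=23: θ=81° here. β=3.3, B=74.6. 23·(0.0442 − sin(2π·0.0442)/(2π)) = 0.0130 → s = 0.0130

0.0130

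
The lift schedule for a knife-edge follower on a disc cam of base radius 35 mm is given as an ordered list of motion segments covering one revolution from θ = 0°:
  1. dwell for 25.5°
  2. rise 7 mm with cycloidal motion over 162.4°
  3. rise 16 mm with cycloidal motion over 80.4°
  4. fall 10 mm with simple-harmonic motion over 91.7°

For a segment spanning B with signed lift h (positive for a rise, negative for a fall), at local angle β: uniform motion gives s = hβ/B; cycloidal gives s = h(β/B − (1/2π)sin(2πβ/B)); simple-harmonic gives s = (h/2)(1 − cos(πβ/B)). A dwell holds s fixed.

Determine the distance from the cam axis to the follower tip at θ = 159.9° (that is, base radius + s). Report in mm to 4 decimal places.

seg 1 [0°–25.5°] dwell: s stays 0.0000
seg 2 [25.5°–187.9°] cycloidal, h=7: θ=159.9° here. β=134.4, B=162.4. 7·(0.8276 − sin(2π·0.8276)/(2π)) = 6.7774 → s = 6.7774
radial distance = base radius + s = 35 + 6.7774 = 41.7774

41.7774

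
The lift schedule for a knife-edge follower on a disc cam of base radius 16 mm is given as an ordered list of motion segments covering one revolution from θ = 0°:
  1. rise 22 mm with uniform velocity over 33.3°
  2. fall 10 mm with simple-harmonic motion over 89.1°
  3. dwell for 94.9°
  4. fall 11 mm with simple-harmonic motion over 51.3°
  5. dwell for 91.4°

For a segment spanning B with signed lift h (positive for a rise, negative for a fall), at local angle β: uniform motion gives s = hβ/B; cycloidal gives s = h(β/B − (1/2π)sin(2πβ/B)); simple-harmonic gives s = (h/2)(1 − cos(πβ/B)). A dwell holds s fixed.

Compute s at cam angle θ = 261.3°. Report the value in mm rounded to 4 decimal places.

seg 1 [0°–33.3°] uniform, h=22: full span → s += 22 → s = 22.0000
seg 2 [33.3°–122.4°] simple-harmonic, h=-10: full span → s += -10 → s = 12.0000
seg 3 [122.4°–217.3°] dwell: s stays 12.0000
seg 4 [217.3°–268.6°] simple-harmonic, h=-11: θ=261.3° here. β=44, B=51.3. -11/2·(1 − cos(π·0.8577)) = -10.4595 → s = 1.5405

1.5405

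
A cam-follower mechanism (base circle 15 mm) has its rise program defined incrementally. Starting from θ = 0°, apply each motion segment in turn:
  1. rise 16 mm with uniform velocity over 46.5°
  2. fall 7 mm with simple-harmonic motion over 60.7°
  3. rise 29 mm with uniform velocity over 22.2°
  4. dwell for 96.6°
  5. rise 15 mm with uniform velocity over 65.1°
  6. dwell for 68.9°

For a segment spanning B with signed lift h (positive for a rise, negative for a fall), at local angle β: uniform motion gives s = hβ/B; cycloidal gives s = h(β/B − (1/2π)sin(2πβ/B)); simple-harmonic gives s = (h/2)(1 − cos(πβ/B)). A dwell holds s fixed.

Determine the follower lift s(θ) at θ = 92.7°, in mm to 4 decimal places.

seg 1 [0°–46.5°] uniform, h=16: full span → s += 16 → s = 16.0000
seg 2 [46.5°–107.2°] simple-harmonic, h=-7: θ=92.7° here. β=46.2, B=60.7. -7/2·(1 − cos(π·0.7611)) = -6.0598 → s = 9.9402

9.9402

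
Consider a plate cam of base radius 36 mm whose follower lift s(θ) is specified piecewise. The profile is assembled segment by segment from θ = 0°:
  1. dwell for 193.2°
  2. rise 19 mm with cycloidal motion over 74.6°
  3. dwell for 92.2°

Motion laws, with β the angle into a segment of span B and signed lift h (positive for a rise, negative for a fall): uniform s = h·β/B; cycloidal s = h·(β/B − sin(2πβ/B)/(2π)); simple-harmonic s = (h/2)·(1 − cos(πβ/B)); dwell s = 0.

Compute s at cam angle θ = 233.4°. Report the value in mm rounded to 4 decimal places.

seg 1 [0°–193.2°] dwell: s stays 0.0000
seg 2 [193.2°–267.8°] cycloidal, h=19: θ=233.4° here. β=40.2, B=74.6. 19·(0.5389 − sin(2π·0.5389)/(2π)) = 10.9699 → s = 10.9699

10.9699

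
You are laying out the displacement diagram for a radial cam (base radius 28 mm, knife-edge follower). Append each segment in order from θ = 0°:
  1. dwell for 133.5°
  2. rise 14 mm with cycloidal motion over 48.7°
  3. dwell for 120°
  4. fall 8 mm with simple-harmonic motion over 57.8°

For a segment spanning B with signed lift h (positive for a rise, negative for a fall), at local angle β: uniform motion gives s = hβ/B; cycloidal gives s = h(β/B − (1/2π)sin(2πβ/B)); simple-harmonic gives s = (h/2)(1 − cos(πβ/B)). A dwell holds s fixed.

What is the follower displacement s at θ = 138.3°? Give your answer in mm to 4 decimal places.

seg 1 [0°–133.5°] dwell: s stays 0.0000
seg 2 [133.5°–182.2°] cycloidal, h=14: θ=138.3° here. β=4.8, B=48.7. 14·(0.0986 − sin(2π·0.0986)/(2π)) = 0.0865 → s = 0.0865

0.0865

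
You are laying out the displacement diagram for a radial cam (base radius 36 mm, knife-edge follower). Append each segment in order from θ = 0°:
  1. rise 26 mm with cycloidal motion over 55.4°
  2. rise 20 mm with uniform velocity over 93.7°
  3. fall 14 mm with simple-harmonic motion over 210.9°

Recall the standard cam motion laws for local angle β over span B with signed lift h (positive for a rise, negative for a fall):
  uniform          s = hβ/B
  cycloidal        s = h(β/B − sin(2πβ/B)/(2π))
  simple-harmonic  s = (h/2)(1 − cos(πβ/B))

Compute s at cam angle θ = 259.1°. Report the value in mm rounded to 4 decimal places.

seg 1 [0°–55.4°] cycloidal, h=26: full span → s += 26 → s = 26.0000
seg 2 [55.4°–149.1°] uniform, h=20: full span → s += 20 → s = 46.0000
seg 3 [149.1°–360°] simple-harmonic, h=-14: θ=259.1° here. β=110, B=210.9. -14/2·(1 − cos(π·0.5216)) = -7.4741 → s = 38.5259

38.5259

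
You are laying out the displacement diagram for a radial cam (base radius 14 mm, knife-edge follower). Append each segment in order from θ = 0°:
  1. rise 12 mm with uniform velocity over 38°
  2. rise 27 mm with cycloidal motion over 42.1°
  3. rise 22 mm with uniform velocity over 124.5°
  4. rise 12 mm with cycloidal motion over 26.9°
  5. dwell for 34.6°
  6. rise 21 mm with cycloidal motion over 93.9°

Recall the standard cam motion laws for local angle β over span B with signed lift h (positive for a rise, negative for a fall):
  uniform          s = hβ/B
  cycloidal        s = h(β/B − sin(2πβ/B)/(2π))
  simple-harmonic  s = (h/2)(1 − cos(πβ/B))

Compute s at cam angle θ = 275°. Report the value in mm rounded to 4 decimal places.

seg 1 [0°–38°] uniform, h=12: full span → s += 12 → s = 12.0000
seg 2 [38°–80.1°] cycloidal, h=27: full span → s += 27 → s = 39.0000
seg 3 [80.1°–204.6°] uniform, h=22: full span → s += 22 → s = 61.0000
seg 4 [204.6°–231.5°] cycloidal, h=12: full span → s += 12 → s = 73.0000
seg 5 [231.5°–266.1°] dwell: s stays 73.0000
seg 6 [266.1°–360°] cycloidal, h=21: θ=275° here. β=8.9, B=93.9. 21·(0.0948 − sin(2π·0.0948)/(2π)) = 0.1156 → s = 73.1156

73.1156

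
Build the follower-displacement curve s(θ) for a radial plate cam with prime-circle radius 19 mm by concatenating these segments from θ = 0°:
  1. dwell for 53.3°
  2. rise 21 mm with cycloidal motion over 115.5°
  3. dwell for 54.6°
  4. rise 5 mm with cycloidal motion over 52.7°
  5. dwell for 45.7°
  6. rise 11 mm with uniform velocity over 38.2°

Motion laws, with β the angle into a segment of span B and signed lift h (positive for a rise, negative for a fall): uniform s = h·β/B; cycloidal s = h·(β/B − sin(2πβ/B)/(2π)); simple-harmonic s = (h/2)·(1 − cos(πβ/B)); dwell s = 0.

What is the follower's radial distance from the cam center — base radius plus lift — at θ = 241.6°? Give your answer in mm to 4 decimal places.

seg 1 [0°–53.3°] dwell: s stays 0.0000
seg 2 [53.3°–168.8°] cycloidal, h=21: full span → s += 21 → s = 21.0000
seg 3 [168.8°–223.4°] dwell: s stays 21.0000
seg 4 [223.4°–276.1°] cycloidal, h=5: θ=241.6° here. β=18.2, B=52.7. 5·(0.3454 − sin(2π·0.3454)/(2π)) = 1.0696 → s = 22.0696
radial distance = base radius + s = 19 + 22.0696 = 41.0696

41.0696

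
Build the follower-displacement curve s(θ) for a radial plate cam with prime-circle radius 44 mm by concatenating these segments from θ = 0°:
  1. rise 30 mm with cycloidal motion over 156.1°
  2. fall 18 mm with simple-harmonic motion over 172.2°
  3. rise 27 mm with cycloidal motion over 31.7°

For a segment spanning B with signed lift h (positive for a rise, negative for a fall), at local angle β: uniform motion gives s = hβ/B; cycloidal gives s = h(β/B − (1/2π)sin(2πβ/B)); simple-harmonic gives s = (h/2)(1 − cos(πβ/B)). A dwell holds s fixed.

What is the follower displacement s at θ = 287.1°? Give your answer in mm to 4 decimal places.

seg 1 [0°–156.1°] cycloidal, h=30: full span → s += 30 → s = 30.0000
seg 2 [156.1°–328.3°] simple-harmonic, h=-18: θ=287.1° here. β=131, B=172.2. -18/2·(1 − cos(π·0.7607)) = -15.5751 → s = 14.4249

14.4249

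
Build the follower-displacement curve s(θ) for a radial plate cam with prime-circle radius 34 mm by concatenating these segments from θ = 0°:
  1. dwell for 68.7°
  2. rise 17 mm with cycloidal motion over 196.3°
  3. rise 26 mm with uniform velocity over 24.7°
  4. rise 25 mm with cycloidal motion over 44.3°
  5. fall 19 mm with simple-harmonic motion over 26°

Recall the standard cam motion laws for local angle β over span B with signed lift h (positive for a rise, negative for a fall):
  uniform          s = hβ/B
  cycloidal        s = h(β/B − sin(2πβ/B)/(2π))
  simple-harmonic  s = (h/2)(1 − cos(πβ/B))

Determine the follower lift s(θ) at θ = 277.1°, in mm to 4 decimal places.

seg 1 [0°–68.7°] dwell: s stays 0.0000
seg 2 [68.7°–265°] cycloidal, h=17: full span → s += 17 → s = 17.0000
seg 3 [265°–289.7°] uniform, h=26: θ=277.1° here. β=12.1, B=24.7. 26·12.1/24.7 = 12.7368 → s = 29.7368

29.7368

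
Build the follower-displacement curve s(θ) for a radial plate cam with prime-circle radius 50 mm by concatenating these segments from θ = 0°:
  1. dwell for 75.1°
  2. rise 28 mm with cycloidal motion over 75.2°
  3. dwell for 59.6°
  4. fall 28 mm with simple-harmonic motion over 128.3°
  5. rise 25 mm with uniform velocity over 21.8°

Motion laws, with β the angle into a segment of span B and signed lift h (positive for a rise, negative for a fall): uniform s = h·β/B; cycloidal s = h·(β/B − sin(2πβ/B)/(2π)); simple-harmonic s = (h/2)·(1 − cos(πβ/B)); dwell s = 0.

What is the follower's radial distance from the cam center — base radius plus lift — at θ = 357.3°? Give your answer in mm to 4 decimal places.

seg 1 [0°–75.1°] dwell: s stays 0.0000
seg 2 [75.1°–150.3°] cycloidal, h=28: full span → s += 28 → s = 28.0000
seg 3 [150.3°–209.9°] dwell: s stays 28.0000
seg 4 [209.9°–338.2°] simple-harmonic, h=-28: full span → s += -28 → s = 0.0000
seg 5 [338.2°–360°] uniform, h=25: θ=357.3° here. β=19.1, B=21.8. 25·19.1/21.8 = 21.9037 → s = 21.9037
radial distance = base radius + s = 50 + 21.9037 = 71.9037

71.9037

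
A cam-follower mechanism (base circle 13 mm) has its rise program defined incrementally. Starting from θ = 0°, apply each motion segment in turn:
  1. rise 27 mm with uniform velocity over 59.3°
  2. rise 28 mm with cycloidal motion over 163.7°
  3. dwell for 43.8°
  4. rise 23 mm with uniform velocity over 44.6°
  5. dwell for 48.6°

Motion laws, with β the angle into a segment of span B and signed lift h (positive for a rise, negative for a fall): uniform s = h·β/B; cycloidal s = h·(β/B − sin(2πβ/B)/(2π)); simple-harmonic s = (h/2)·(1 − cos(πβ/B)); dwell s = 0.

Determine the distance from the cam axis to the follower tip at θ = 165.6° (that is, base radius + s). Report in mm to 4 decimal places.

seg 1 [0°–59.3°] uniform, h=27: full span → s += 27 → s = 27.0000
seg 2 [59.3°–223°] cycloidal, h=28: θ=165.6° here. β=106.3, B=163.7. 28·(0.6494 − sin(2π·0.6494)/(2π)) = 21.7767 → s = 48.7767
radial distance = base radius + s = 13 + 48.7767 = 61.7767

61.7767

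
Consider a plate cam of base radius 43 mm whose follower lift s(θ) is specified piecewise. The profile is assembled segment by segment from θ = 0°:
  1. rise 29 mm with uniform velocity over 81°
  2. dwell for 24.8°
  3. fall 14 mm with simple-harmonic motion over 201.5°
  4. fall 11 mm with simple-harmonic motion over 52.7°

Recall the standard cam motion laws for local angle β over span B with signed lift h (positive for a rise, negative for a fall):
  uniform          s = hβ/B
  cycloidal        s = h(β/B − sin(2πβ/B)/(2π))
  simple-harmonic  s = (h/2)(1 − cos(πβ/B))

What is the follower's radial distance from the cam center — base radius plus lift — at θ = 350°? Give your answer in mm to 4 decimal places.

seg 1 [0°–81°] uniform, h=29: full span → s += 29 → s = 29.0000
seg 2 [81°–105.8°] dwell: s stays 29.0000
seg 3 [105.8°–307.3°] simple-harmonic, h=-14: full span → s += -14 → s = 15.0000
seg 4 [307.3°–360°] simple-harmonic, h=-11: θ=350° here. β=42.7, B=52.7. -11/2·(1 − cos(π·0.8102)) = -10.0513 → s = 4.9487
radial distance = base radius + s = 43 + 4.9487 = 47.9487

47.9487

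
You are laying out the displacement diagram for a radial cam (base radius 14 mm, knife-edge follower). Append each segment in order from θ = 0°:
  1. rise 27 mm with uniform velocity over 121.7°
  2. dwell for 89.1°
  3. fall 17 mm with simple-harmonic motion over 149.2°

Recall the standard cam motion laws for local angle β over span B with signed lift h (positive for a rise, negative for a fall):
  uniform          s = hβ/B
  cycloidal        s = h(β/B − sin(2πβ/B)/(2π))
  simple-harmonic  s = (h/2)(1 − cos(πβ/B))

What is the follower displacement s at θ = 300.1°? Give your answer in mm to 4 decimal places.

seg 1 [0°–121.7°] uniform, h=27: full span → s += 27 → s = 27.0000
seg 2 [121.7°–210.8°] dwell: s stays 27.0000
seg 3 [210.8°–360°] simple-harmonic, h=-17: θ=300.1° here. β=89.3, B=149.2. -17/2·(1 − cos(π·0.5985)) = -11.0892 → s = 15.9108

15.9108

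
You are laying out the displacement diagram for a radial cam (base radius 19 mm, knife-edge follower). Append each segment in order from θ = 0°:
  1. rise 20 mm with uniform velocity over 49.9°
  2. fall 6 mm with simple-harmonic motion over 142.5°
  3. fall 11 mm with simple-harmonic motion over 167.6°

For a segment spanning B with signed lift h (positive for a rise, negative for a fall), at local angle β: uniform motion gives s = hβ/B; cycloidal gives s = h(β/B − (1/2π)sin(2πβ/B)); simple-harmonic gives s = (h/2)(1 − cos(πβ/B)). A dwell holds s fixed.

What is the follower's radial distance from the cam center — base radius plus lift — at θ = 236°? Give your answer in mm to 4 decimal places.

seg 1 [0°–49.9°] uniform, h=20: full span → s += 20 → s = 20.0000
seg 2 [49.9°–192.4°] simple-harmonic, h=-6: full span → s += -6 → s = 14.0000
seg 3 [192.4°–360°] simple-harmonic, h=-11: θ=236° here. β=43.6, B=167.6. -11/2·(1 − cos(π·0.2601)) = -1.7368 → s = 12.2632
radial distance = base radius + s = 19 + 12.2632 = 31.2632

31.2632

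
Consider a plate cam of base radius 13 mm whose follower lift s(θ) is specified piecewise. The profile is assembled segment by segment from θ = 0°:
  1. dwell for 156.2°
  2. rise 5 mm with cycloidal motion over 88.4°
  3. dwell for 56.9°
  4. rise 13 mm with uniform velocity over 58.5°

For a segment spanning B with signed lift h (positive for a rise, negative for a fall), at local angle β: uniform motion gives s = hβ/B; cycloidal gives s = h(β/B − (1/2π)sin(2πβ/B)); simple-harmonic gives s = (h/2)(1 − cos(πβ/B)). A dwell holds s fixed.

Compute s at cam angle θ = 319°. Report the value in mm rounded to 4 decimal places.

seg 1 [0°–156.2°] dwell: s stays 0.0000
seg 2 [156.2°–244.6°] cycloidal, h=5: full span → s += 5 → s = 5.0000
seg 3 [244.6°–301.5°] dwell: s stays 5.0000
seg 4 [301.5°–360°] uniform, h=13: θ=319° here. β=17.5, B=58.5. 13·17.5/58.5 = 3.8889 → s = 8.8889

8.8889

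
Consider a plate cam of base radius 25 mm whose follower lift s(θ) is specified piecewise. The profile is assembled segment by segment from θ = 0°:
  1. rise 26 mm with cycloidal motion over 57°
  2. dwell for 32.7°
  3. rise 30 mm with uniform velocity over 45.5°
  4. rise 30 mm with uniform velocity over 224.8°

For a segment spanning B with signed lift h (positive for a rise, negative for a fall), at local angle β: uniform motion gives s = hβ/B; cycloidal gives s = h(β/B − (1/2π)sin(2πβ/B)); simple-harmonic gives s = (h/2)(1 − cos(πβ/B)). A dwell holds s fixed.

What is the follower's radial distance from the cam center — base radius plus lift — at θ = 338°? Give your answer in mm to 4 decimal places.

seg 1 [0°–57°] cycloidal, h=26: full span → s += 26 → s = 26.0000
seg 2 [57°–89.7°] dwell: s stays 26.0000
seg 3 [89.7°–135.2°] uniform, h=30: full span → s += 30 → s = 56.0000
seg 4 [135.2°–360°] uniform, h=30: θ=338° here. β=202.8, B=224.8. 30·202.8/224.8 = 27.0641 → s = 83.0641
radial distance = base radius + s = 25 + 83.0641 = 108.0641

108.0641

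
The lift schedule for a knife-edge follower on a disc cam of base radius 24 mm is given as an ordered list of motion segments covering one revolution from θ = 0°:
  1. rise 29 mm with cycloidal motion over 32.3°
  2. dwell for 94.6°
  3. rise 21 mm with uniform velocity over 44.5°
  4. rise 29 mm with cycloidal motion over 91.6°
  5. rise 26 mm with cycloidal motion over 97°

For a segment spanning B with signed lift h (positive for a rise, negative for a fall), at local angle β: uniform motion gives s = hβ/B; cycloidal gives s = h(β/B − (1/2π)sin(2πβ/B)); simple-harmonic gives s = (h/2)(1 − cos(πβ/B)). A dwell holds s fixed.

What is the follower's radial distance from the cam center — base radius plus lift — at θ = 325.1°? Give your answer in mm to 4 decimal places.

seg 1 [0°–32.3°] cycloidal, h=29: full span → s += 29 → s = 29.0000
seg 2 [32.3°–126.9°] dwell: s stays 29.0000
seg 3 [126.9°–171.4°] uniform, h=21: full span → s += 21 → s = 50.0000
seg 4 [171.4°–263°] cycloidal, h=29: full span → s += 29 → s = 79.0000
seg 5 [263°–360°] cycloidal, h=26: θ=325.1° here. β=62.1, B=97. 26·(0.6402 − sin(2π·0.6402)/(2π)) = 19.8372 → s = 98.8372
radial distance = base radius + s = 24 + 98.8372 = 122.8372

122.8372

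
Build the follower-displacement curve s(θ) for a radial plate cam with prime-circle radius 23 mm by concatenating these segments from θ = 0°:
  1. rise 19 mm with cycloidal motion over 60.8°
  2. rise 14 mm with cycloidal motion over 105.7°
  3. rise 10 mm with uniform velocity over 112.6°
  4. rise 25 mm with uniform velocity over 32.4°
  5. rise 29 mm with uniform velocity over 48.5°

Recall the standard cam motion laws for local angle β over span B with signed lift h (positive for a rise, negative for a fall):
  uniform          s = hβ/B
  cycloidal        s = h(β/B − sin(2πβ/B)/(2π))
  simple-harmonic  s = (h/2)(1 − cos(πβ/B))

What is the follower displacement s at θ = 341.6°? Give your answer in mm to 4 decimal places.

seg 1 [0°–60.8°] cycloidal, h=19: full span → s += 19 → s = 19.0000
seg 2 [60.8°–166.5°] cycloidal, h=14: full span → s += 14 → s = 33.0000
seg 3 [166.5°–279.1°] uniform, h=10: full span → s += 10 → s = 43.0000
seg 4 [279.1°–311.5°] uniform, h=25: full span → s += 25 → s = 68.0000
seg 5 [311.5°–360°] uniform, h=29: θ=341.6° here. β=30.1, B=48.5. 29·30.1/48.5 = 17.9979 → s = 85.9979

85.9979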